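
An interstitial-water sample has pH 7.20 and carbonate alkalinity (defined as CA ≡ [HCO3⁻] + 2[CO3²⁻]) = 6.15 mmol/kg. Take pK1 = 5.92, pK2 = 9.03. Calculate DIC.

DIC = 6.38 mmol/kg

CA = [HCO3⁻] + 2[CO3²⁻] = (α₁ + 2α₂)·DIC
At pH 7.20: [H⁺]/K1 = 10^-1.28 = 0.052481, K2/[H⁺] = 10^-1.83 = 0.014791
α₁ = 1/(1 + 0.052481 + 0.014791) = 1/1.0673 = 0.9370; α₂ = α₁·K2/[H⁺] = 0.01386
α₁ + 2α₂ = 0.9647
DIC = CA / (α₁ + 2α₂) = 6.15 / 0.9647 = 6.38 mmol/kg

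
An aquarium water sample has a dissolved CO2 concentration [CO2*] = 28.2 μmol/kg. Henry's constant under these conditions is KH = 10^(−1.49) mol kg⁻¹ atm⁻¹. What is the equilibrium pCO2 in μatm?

KH = 10^(−1.49) = 3.236×10^-2 mol kg⁻¹ atm⁻¹
pCO2 = [CO2*]/KH = 28.2×10^-6 / 3.236×10^-2 = 8.71×10^-4 atm = 871 μatm

pCO2 = 871 μatm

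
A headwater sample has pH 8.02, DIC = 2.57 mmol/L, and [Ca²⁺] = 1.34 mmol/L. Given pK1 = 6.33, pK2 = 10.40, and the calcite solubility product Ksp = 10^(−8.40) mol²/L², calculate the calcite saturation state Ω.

α₂ = 1 / (1 + [H⁺]/K2 + [H⁺]²/(K1K2)) = 1 / (1 + 10^+2.38 + 10^+0.69)
   = 1 / (1 + 239.88 + 4.8978) = 1/245.78 = 0.004069
[CO3²⁻] = α₂ × DIC = 0.004069 × 2.57 = 0.01046 mmol/L = 10.46 μmol/L
Ksp = 10^(−8.40) = 3.981×10^-9
Ω = [Ca²⁺][CO3²⁻]/Ksp = (1.34×10^-3)(1.046×10^-5) / 3.981×10^-9 = 3.52

Ω = 3.52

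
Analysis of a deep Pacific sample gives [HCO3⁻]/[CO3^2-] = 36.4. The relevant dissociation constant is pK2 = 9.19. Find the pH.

pH = 7.63

From K2 = [H⁺][CO3^2-]/[HCO3⁻]:  pH = pK2 − log₁₀([HCO3⁻]/[CO3^2-])
log₁₀(36.4) = +1.561
pH = 9.19 − (+1.561) = 7.63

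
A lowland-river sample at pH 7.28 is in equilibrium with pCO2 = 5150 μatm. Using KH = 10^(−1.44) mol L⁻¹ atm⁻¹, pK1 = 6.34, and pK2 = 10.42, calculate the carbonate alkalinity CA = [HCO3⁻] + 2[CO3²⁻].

CA = 1.63 mmol/L

[CO2*] = KH · pCO2 = 10^(−1.44) × 5150×10^-6 = 1.870×10^-4 mol/L
α₀ = 1/(1 + K1/[H⁺] + K1K2/[H⁺]²) = 1/(1 + 10^+0.94 + 10^-2.20) = 0.1029
DIC = [CO2*]/α₀ = 1.870×10^-4 / 0.1029 = 1.817 mmol/L
CA = (α₁ + 2α₂)·DIC = (0.8964 + 2×0.0006494) × 1.817 = 1.63 mmol/L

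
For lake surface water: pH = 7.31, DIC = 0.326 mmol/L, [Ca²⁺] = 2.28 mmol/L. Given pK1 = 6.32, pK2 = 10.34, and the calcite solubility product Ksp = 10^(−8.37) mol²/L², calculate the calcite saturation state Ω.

Ω = 0.147

α₂ = 1 / (1 + [H⁺]/K2 + [H⁺]²/(K1K2)) = 1 / (1 + 10^+3.03 + 10^+2.04)
   = 1 / (1 + 1071.5 + 109.65) = 1/1182.2 = 0.0008459
[CO3²⁻] = α₂ × DIC = 0.0008459 × 0.326 = 0.0002758 mmol/L = 0.2758 μmol/L
Ksp = 10^(−8.37) = 4.266×10^-9
Ω = [Ca²⁺][CO3²⁻]/Ksp = (2.28×10^-3)(2.758×10^-7) / 4.266×10^-9 = 0.147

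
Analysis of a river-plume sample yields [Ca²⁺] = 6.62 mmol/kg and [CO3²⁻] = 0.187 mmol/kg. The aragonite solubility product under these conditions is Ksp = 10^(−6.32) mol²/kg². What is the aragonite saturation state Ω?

Ksp = 10^(−6.32) = 4.786×10^-7
Ω = [Ca²⁺][CO3²⁻]/Ksp = (6.62×10^-3)(0.187×10^-3) / 4.786×10^-7 = 2.59

Ω = 2.59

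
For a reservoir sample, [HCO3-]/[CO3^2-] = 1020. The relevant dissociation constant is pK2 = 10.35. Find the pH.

pH = 7.34

From K2 = [H⁺][CO3^2-]/[HCO3-]:  pH = pK2 − log₁₀([HCO3-]/[CO3^2-])
log₁₀(1020) = +3.009
pH = 10.35 − (+3.009) = 7.34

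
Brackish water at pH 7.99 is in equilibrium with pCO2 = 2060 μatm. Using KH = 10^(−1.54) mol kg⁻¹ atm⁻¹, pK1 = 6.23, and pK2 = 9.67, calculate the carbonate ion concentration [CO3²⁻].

[CO2*] = KH · pCO2 = 10^(−1.54) × 2060×10^-6 = 5.941×10^-5 mol/kg
α₀ = 1/(1 + K1/[H⁺] + K1K2/[H⁺]²) = 1/(1 + 10^+1.76 + 10^+0.08) = 0.01674
DIC = [CO2*]/α₀ = 5.941×10^-5 / 0.01674 = 3.550 mmol/kg
[CO3²⁻] = α₂·DIC; α₂ = 0.02012, so [CO3²⁻] = 0.02012 × 3.550 = 0.0714 mmol/kg

[CO3²⁻] = 0.0714 mmol/kg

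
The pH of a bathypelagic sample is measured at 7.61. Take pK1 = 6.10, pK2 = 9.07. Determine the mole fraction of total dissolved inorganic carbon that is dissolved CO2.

α₀ = 0.0290

α₀ = 1 / (1 + K1/[H⁺] + K1K2/[H⁺]²) = 1 / (1 + 10^+1.51 + 10^+0.05)
   = 1 / (1 + 32.359 + 1.1220) = 1/34.481 = 0.02900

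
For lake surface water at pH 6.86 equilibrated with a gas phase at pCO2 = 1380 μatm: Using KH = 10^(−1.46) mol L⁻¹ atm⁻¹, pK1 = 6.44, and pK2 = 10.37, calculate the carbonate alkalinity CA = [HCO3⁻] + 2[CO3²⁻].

CA = 0.126 mmol/L

[CO2*] = KH · pCO2 = 10^(−1.46) × 1380×10^-6 = 4.785×10^-5 mol/L
α₀ = 1/(1 + K1/[H⁺] + K1K2/[H⁺]²) = 1/(1 + 10^+0.42 + 10^-3.09) = 0.2754
DIC = [CO2*]/α₀ = 4.785×10^-5 / 0.2754 = 0.1737 mmol/L
CA = (α₁ + 2α₂)·DIC = (0.7244 + 2×0.0002239) × 0.1737 = 0.126 mmol/L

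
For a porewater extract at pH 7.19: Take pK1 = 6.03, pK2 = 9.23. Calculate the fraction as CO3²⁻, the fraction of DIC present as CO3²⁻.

α₂ = 1 / (1 + [H⁺]/K2 + [H⁺]²/(K1K2)) = 1 / (1 + 10^+2.04 + 10^+0.88)
   = 1 / (1 + 109.65 + 7.5858) = 1/118.23 = 0.008458

α₂ = 0.00846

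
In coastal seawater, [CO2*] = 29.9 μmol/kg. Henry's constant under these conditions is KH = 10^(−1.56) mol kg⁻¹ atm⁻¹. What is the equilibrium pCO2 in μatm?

KH = 10^(−1.56) = 2.754×10^-2 mol kg⁻¹ atm⁻¹
pCO2 = [CO2*]/KH = 29.9×10^-6 / 2.754×10^-2 = 1.09×10^-3 atm = 1090 μatm

pCO2 = 1090 μatm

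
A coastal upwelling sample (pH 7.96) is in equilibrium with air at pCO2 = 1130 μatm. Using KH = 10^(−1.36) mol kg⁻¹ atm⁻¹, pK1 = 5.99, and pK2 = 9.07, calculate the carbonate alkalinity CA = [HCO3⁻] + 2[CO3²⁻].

[CO2*] = KH · pCO2 = 10^(−1.36) × 1130×10^-6 = 4.933×10^-5 mol/kg
α₀ = 1/(1 + K1/[H⁺] + K1K2/[H⁺]²) = 1/(1 + 10^+1.97 + 10^+0.86) = 0.009845
DIC = [CO2*]/α₀ = 4.933×10^-5 / 0.009845 = 5.010 mmol/kg
CA = (α₁ + 2α₂)·DIC = (0.9188 + 2×0.07132) × 5.010 = 5.32 mmol/kg

CA = 5.32 mmol/kg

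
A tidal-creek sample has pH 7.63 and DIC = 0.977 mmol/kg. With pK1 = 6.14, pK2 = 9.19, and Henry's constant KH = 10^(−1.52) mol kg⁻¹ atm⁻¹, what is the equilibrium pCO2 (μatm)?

pCO2 = 988 μatm

α₀ = 1 / (1 + K1/[H⁺] + K1K2/[H⁺]²) = 1 / (1 + 10^+1.49 + 10^-0.07)
   = 1 / (1 + 30.903 + 0.85114) = 1/32.754 = 0.03053
[CO2*] = α₀ × DIC = 0.03053 × 0.977 = 0.02983 mmol/kg
pCO2 = [CO2*]/KH = 2.983×10^-5 / 3.020×10^-2 = 988 μatm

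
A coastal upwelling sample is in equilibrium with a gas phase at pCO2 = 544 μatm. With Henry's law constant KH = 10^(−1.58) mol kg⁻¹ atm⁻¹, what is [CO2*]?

KH = 10^(−1.58) = 2.630×10^-2 mol kg⁻¹ atm⁻¹
[CO2*] = KH · pCO2 = 2.630×10^-2 × 544×10^-6 atm = 1.43×10^-5 mol/kg

[CO2*] = 14.3 μmol/kg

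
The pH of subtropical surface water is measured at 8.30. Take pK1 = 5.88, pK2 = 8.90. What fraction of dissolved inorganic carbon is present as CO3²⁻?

α₂ = 1 / (1 + [H⁺]/K2 + [H⁺]²/(K1K2)) = 1 / (1 + 10^+0.60 + 10^-1.82)
   = 1 / (1 + 3.9811 + 0.015136) = 1/4.9962 = 0.2002

α₂ = 0.200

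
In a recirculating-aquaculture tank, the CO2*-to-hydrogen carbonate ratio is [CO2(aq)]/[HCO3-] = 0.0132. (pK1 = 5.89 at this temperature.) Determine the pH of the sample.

pH = 7.77

From K1 = [H⁺][HCO3-]/[CO2(aq)]:  pH = pK1 − log₁₀([CO2(aq)]/[HCO3-])
log₁₀(0.0132) = -1.879
pH = 5.89 − (-1.879) = 7.77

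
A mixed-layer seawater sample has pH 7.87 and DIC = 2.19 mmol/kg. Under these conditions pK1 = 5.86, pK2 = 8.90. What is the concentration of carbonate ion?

[CO3²⁻] = 0.185 mmol/kg

α₂ = 1 / (1 + [H⁺]/K2 + [H⁺]²/(K1K2)) = 1 / (1 + 10^+1.03 + 10^-0.98)
   = 1 / (1 + 10.715 + 0.10471) = 1/11.820 = 0.08460
[CO3²⁻] = α₂ × DIC = 0.08460 × 2.19 = 0.185 mmol/kg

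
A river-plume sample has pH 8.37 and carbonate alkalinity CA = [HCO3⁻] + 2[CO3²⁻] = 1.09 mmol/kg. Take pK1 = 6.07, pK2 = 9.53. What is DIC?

DIC = 1.03 mmol/kg

CA = [HCO3⁻] + 2[CO3²⁻] = (α₁ + 2α₂)·DIC
At pH 8.37: [H⁺]/K1 = 10^-2.30 = 0.0050119, K2/[H⁺] = 10^-1.16 = 0.069183
α₁ = 1/(1 + 0.0050119 + 0.069183) = 1/1.0742 = 0.9309; α₂ = α₁·K2/[H⁺] = 0.06440
α₁ + 2α₂ = 1.0597
DIC = CA / (α₁ + 2α₂) = 1.09 / 1.0597 = 1.03 mmol/kg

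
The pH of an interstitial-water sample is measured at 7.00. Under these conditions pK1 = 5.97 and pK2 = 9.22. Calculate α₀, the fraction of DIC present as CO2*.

α₀ = 1 / (1 + K1/[H⁺] + K1K2/[H⁺]²) = 1 / (1 + 10^+1.03 + 10^-1.19)
   = 1 / (1 + 10.715 + 0.064565) = 1/11.780 = 0.08489

α₀ = 0.0849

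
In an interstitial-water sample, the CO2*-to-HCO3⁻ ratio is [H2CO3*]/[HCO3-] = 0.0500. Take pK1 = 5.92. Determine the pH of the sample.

pH = 7.22

From K1 = [H⁺][HCO3-]/[H2CO3*]:  pH = pK1 − log₁₀([H2CO3*]/[HCO3-])
log₁₀(0.0500) = -1.301
pH = 5.92 − (-1.301) = 7.22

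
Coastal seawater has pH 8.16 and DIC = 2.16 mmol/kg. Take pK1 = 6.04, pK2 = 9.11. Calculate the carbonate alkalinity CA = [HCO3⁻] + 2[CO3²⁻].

CA = [HCO3⁻] + 2[CO3²⁻] = (α₁ + 2α₂)·DIC
At pH 8.16: [H⁺]/K1 = 10^-2.12 = 0.0075858, K2/[H⁺] = 10^-0.95 = 0.11220
α₁ = 1/(1 + 0.0075858 + 0.11220) = 1/1.1198 = 0.8930; α₂ = α₁·K2/[H⁺] = 0.1002
α₁ + 2α₂ = 1.0934
CA = 1.0934 × 2.16 = 2.36 mmol/kg

CA = 2.36 mmol/kg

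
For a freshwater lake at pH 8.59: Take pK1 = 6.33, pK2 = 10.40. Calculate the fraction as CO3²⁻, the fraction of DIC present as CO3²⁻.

α₂ = 0.0152

α₂ = 1 / (1 + [H⁺]/K2 + [H⁺]²/(K1K2)) = 1 / (1 + 10^+1.81 + 10^-0.45)
   = 1 / (1 + 64.565 + 0.35481) = 1/65.920 = 0.01517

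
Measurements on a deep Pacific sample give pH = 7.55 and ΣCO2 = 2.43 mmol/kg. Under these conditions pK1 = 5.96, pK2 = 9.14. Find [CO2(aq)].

[CO2*] = 0.0594 mmol/kg

α₀ = 1 / (1 + K1/[H⁺] + K1K2/[H⁺]²) = 1 / (1 + 10^+1.59 + 10^+0.00)
   = 1 / (1 + 38.905 + 1.0000) = 1/40.905 = 0.02445
[CO2*] = α₀ × DIC = 0.02445 × 2.43 = 0.0594 mmol/kg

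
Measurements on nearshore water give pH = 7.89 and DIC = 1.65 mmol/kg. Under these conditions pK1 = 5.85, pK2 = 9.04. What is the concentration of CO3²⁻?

[CO3²⁻] = 0.108 mmol/kg

α₂ = 1 / (1 + [H⁺]/K2 + [H⁺]²/(K1K2)) = 1 / (1 + 10^+1.15 + 10^-0.89)
   = 1 / (1 + 14.125 + 0.12882) = 1/15.254 = 0.06556
[CO3²⁻] = α₂ × DIC = 0.06556 × 1.65 = 0.108 mmol/kg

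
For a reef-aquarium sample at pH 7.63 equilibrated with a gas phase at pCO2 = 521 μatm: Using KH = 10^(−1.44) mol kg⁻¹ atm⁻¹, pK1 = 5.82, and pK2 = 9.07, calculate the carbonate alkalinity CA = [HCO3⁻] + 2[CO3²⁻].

CA = 1.31 mmol/kg

[CO2*] = KH · pCO2 = 10^(−1.44) × 521×10^-6 = 1.892×10^-5 mol/kg
α₀ = 1/(1 + K1/[H⁺] + K1K2/[H⁺]²) = 1/(1 + 10^+1.81 + 10^+0.37) = 0.01473
DIC = [CO2*]/α₀ = 1.892×10^-5 / 0.01473 = 1.285 mmol/kg
CA = (α₁ + 2α₂)·DIC = (0.9508 + 2×0.03452) × 1.285 = 1.31 mmol/kg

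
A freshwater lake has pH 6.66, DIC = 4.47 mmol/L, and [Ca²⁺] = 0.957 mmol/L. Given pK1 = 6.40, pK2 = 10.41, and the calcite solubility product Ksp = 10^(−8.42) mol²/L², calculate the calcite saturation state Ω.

Ω = 0.129

α₂ = 1 / (1 + [H⁺]/K2 + [H⁺]²/(K1K2)) = 1 / (1 + 10^+3.75 + 10^+3.49)
   = 1 / (1 + 5623.4 + 3090.3) = 1/8714.7 = 0.0001147
[CO3²⁻] = α₂ × DIC = 0.0001147 × 4.47 = 0.0005129 mmol/L = 0.5129 μmol/L
Ksp = 10^(−8.42) = 3.802×10^-9
Ω = [Ca²⁺][CO3²⁻]/Ksp = (0.957×10^-3)(5.129×10^-7) / 3.802×10^-9 = 0.129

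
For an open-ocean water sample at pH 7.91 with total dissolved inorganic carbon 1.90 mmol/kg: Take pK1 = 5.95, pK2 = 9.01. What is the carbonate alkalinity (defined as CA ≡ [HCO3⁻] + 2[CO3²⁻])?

CA = 2.02 mmol/kg

CA = [HCO3⁻] + 2[CO3²⁻] = (α₁ + 2α₂)·DIC
At pH 7.91: [H⁺]/K1 = 10^-1.96 = 0.010965, K2/[H⁺] = 10^-1.10 = 0.079433
α₁ = 1/(1 + 0.010965 + 0.079433) = 1/1.0904 = 0.9171; α₂ = α₁·K2/[H⁺] = 0.07285
α₁ + 2α₂ = 1.0628
CA = 1.0628 × 1.90 = 2.02 mmol/kg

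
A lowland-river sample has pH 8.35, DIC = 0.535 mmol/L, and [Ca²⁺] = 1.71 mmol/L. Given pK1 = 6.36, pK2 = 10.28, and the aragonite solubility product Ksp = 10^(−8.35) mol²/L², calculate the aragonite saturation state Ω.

α₂ = 1 / (1 + [H⁺]/K2 + [H⁺]²/(K1K2)) = 1 / (1 + 10^+1.93 + 10^-0.06)
   = 1 / (1 + 85.114 + 0.87096) = 1/86.985 = 0.01150
[CO3²⁻] = α₂ × DIC = 0.01150 × 0.535 = 0.006151 mmol/L = 6.151 μmol/L
Ksp = 10^(−8.35) = 4.467×10^-9
Ω = [Ca²⁺][CO3²⁻]/Ksp = (1.71×10^-3)(6.151×10^-6) / 4.467×10^-9 = 2.35

Ω = 2.35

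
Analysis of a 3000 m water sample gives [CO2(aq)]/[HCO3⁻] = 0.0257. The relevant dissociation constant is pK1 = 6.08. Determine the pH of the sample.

pH = 7.67

From K1 = [H⁺][HCO3⁻]/[CO2(aq)]:  pH = pK1 − log₁₀([CO2(aq)]/[HCO3⁻])
log₁₀(0.0257) = -1.590
pH = 6.08 − (-1.590) = 7.67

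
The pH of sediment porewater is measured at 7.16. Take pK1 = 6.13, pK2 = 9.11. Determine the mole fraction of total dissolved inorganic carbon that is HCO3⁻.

α₁ = 0.905

α₁ = 1 / (1 + [H⁺]/K1 + K2/[H⁺]) = 1 / (1 + 10^-1.03 + 10^-1.95)
   = 1 / (1 + 0.093325 + 0.011220) = 1/1.1045 = 0.9053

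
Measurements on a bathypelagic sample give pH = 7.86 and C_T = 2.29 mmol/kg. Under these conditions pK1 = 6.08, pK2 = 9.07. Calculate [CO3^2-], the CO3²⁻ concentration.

[CO3²⁻] = 0.131 mmol/kg

α₂ = 1 / (1 + [H⁺]/K2 + [H⁺]²/(K1K2)) = 1 / (1 + 10^+1.21 + 10^-0.57)
   = 1 / (1 + 16.218 + 0.26915) = 1/17.487 = 0.05718
[CO3²⁻] = α₂ × DIC = 0.05718 × 2.29 = 0.131 mmol/kg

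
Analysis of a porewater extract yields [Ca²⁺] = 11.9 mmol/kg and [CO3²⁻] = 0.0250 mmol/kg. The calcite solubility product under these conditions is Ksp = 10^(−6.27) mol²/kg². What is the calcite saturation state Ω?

Ksp = 10^(−6.27) = 5.370×10^-7
Ω = [Ca²⁺][CO3²⁻]/Ksp = (11.9×10^-3)(0.0250×10^-3) / 5.370×10^-7 = 0.554

Ω = 0.554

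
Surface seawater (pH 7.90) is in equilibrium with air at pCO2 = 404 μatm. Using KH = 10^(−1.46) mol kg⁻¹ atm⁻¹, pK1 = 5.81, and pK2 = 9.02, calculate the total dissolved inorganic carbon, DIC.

[CO2*] = KH · pCO2 = 10^(−1.46) × 404×10^-6 = 1.401×10^-5 mol/kg
α₀ = 1/(1 + K1/[H⁺] + K1K2/[H⁺]²) = 1/(1 + 10^+2.09 + 10^+0.97) = 0.007499
DIC = [CO2*]/α₀ = 1.401×10^-5 / 0.007499 = 1.87 mmol/kg

DIC = 1.87 mmol/kg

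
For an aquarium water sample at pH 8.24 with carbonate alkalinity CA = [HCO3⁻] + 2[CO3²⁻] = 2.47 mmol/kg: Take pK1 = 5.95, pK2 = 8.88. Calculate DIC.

DIC = 2.09 mmol/kg

CA = [HCO3⁻] + 2[CO3²⁻] = (α₁ + 2α₂)·DIC
At pH 8.24: [H⁺]/K1 = 10^-2.29 = 0.0051286, K2/[H⁺] = 10^-0.64 = 0.22909
α₁ = 1/(1 + 0.0051286 + 0.22909) = 1/1.2342 = 0.8102; α₂ = α₁·K2/[H⁺] = 0.1856
α₁ + 2α₂ = 1.1815
DIC = CA / (α₁ + 2α₂) = 2.47 / 1.1815 = 2.09 mmol/kg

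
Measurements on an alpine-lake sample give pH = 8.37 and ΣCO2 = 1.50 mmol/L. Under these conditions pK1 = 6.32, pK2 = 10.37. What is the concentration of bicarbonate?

α₁ = 1 / (1 + [H⁺]/K1 + K2/[H⁺]) = 1 / (1 + 10^-2.05 + 10^-2.00)
   = 1 / (1 + 0.0089125 + 0.010000) = 1/1.0189 = 0.9814
[HCO3⁻] = α₁ × DIC = 0.9814 × 1.50 = 1.47 mmol/L

[HCO3⁻] = 1.47 mmol/L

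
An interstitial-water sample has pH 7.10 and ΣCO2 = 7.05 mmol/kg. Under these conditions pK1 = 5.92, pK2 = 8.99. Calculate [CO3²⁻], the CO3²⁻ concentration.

[CO3²⁻] = 0.0842 mmol/kg

α₂ = 1 / (1 + [H⁺]/K2 + [H⁺]²/(K1K2)) = 1 / (1 + 10^+1.89 + 10^+0.71)
   = 1 / (1 + 77.625 + 5.1286) = 1/83.753 = 0.01194
[CO3²⁻] = α₂ × DIC = 0.01194 × 7.05 = 0.0842 mmol/kg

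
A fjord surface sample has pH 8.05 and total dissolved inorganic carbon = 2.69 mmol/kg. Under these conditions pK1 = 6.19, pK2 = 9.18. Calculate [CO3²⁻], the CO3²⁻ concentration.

[CO3²⁻] = 0.183 mmol/kg

α₂ = 1 / (1 + [H⁺]/K2 + [H⁺]²/(K1K2)) = 1 / (1 + 10^+1.13 + 10^-0.73)
   = 1 / (1 + 13.490 + 0.18621) = 1/14.676 = 0.06814
[CO3²⁻] = α₂ × DIC = 0.06814 × 2.69 = 0.183 mmol/kg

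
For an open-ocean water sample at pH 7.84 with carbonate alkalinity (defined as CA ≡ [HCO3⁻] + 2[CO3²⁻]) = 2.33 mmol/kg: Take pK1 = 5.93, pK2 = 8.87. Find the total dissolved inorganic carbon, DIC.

CA = [HCO3⁻] + 2[CO3²⁻] = (α₁ + 2α₂)·DIC
At pH 7.84: [H⁺]/K1 = 10^-1.91 = 0.012303, K2/[H⁺] = 10^-1.03 = 0.093325
α₁ = 1/(1 + 0.012303 + 0.093325) = 1/1.1056 = 0.9045; α₂ = α₁·K2/[H⁺] = 0.08441
α₁ + 2α₂ = 1.0733
DIC = CA / (α₁ + 2α₂) = 2.33 / 1.0733 = 2.17 mmol/kg

DIC = 2.17 mmol/kg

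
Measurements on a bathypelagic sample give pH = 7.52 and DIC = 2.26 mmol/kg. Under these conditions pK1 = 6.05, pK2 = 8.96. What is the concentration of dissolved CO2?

α₀ = 1 / (1 + K1/[H⁺] + K1K2/[H⁺]²) = 1 / (1 + 10^+1.47 + 10^+0.03)
   = 1 / (1 + 29.512 + 1.0715) = 1/31.584 = 0.03166
[CO2*] = α₀ × DIC = 0.03166 × 2.26 = 0.0716 mmol/kg

[CO2*] = 0.0716 mmol/kg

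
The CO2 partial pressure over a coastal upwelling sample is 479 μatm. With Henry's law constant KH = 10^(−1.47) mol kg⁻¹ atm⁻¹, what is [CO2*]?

KH = 10^(−1.47) = 3.388×10^-2 mol kg⁻¹ atm⁻¹
[CO2*] = KH · pCO2 = 3.388×10^-2 × 479×10^-6 atm = 1.62×10^-5 mol/kg

[CO2*] = 16.2 μmol/kg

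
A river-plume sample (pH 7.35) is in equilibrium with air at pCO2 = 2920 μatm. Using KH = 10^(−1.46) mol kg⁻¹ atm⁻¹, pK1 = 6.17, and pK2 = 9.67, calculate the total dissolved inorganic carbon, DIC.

DIC = 1.64 mmol/kg

[CO2*] = KH · pCO2 = 10^(−1.46) × 2920×10^-6 = 1.012×10^-4 mol/kg
α₀ = 1/(1 + K1/[H⁺] + K1K2/[H⁺]²) = 1/(1 + 10^+1.18 + 10^-1.14) = 0.06170
DIC = [CO2*]/α₀ = 1.012×10^-4 / 0.06170 = 1.64 mmol/kg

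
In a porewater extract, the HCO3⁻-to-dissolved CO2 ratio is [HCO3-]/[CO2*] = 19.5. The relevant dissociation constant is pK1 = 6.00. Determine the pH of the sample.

pH = 7.29

From K1 = [H⁺][HCO3-]/[CO2*]:  pH = pK1 + log₁₀([HCO3-]/[CO2*])
log₁₀(19.5) = +1.290
pH = 6.00 + (+1.290) = 7.29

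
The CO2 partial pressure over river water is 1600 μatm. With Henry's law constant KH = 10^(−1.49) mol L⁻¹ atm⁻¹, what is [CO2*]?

[CO2*] = 51.8 μmol/L

KH = 10^(−1.49) = 3.236×10^-2 mol L⁻¹ atm⁻¹
[CO2*] = KH · pCO2 = 3.236×10^-2 × 1600×10^-6 atm = 5.18×10^-5 mol/L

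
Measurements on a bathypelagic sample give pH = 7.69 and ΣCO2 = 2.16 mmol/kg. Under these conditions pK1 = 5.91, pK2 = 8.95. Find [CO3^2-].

[CO3²⁻] = 0.111 mmol/kg

α₂ = 1 / (1 + [H⁺]/K2 + [H⁺]²/(K1K2)) = 1 / (1 + 10^+1.26 + 10^-0.52)
   = 1 / (1 + 18.197 + 0.30200) = 1/19.499 = 0.05128
[CO3²⁻] = α₂ × DIC = 0.05128 × 2.16 = 0.111 mmol/kg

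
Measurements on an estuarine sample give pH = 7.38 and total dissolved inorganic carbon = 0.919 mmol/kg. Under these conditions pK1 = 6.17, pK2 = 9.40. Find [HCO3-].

α₁ = 1 / (1 + [H⁺]/K1 + K2/[H⁺]) = 1 / (1 + 10^-1.21 + 10^-2.02)
   = 1 / (1 + 0.061660 + 0.0095499) = 1/1.0712 = 0.9335
[HCO3⁻] = α₁ × DIC = 0.9335 × 0.919 = 0.858 mmol/kg

[HCO3⁻] = 0.858 mmol/kg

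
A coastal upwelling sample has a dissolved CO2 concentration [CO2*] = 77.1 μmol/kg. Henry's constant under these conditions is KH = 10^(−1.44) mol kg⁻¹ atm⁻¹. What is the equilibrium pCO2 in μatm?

pCO2 = 2120 μatm

KH = 10^(−1.44) = 3.631×10^-2 mol kg⁻¹ atm⁻¹
pCO2 = [CO2*]/KH = 77.1×10^-6 / 3.631×10^-2 = 2.12×10^-3 atm = 2120 μatm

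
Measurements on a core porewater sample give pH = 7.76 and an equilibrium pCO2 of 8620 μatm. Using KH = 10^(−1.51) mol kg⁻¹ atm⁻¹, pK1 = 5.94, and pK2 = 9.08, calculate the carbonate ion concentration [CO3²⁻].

[CO2*] = KH · pCO2 = 10^(−1.51) × 8620×10^-6 = 2.664×10^-4 mol/kg
α₀ = 1/(1 + K1/[H⁺] + K1K2/[H⁺]²) = 1/(1 + 10^+1.82 + 10^+0.50) = 0.01424
DIC = [CO2*]/α₀ = 2.664×10^-4 / 0.01424 = 18.71 mmol/kg
[CO3²⁻] = α₂·DIC; α₂ = 0.04503, so [CO3²⁻] = 0.04503 × 18.71 = 0.842 mmol/kg

[CO3²⁻] = 0.842 mmol/kg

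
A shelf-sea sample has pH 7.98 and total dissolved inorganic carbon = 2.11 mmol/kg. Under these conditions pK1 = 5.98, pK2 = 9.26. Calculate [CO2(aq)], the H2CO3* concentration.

[CO2*] = 19.9 μmol/kg

α₀ = 1 / (1 + K1/[H⁺] + K1K2/[H⁺]²) = 1 / (1 + 10^+2.00 + 10^+0.72)
   = 1 / (1 + 100.00 + 5.2481) = 1/106.25 = 0.009412
[CO2*] = α₀ × DIC = 0.009412 × 2.11 = 0.0199 mmol/kg = 19.9 μmol/kg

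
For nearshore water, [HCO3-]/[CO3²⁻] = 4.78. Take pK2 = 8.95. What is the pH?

pH = 8.27

From K2 = [H⁺][CO3²⁻]/[HCO3-]:  pH = pK2 − log₁₀([HCO3-]/[CO3²⁻])
log₁₀(4.78) = +0.679
pH = 8.95 − (+0.679) = 8.27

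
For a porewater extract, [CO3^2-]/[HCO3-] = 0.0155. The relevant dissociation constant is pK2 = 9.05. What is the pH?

From K2 = [H⁺][CO3^2-]/[HCO3-]:  pH = pK2 + log₁₀([CO3^2-]/[HCO3-])
log₁₀(0.0155) = -1.810
pH = 9.05 + (-1.810) = 7.24

pH = 7.24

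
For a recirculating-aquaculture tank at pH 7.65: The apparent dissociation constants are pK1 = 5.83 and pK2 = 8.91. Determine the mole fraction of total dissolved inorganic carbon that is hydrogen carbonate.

α₁ = 0.935

α₁ = 1 / (1 + [H⁺]/K1 + K2/[H⁺]) = 1 / (1 + 10^-1.82 + 10^-1.26)
   = 1 / (1 + 0.015136 + 0.054954) = 1/1.0701 = 0.9345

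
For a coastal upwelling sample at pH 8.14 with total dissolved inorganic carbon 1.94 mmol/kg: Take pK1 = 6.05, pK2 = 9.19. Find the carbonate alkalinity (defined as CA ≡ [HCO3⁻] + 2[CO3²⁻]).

CA = [HCO3⁻] + 2[CO3²⁻] = (α₁ + 2α₂)·DIC
At pH 8.14: [H⁺]/K1 = 10^-2.09 = 0.0081283, K2/[H⁺] = 10^-1.05 = 0.089125
α₁ = 1/(1 + 0.0081283 + 0.089125) = 1/1.0973 = 0.9114; α₂ = α₁·K2/[H⁺] = 0.08123
α₁ + 2α₂ = 1.0738
CA = 1.0738 × 1.94 = 2.08 mmol/kg

CA = 2.08 mmol/kg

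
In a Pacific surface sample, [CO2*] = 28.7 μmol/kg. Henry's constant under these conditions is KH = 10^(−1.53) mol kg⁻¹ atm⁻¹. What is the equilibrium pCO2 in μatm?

KH = 10^(−1.53) = 2.951×10^-2 mol kg⁻¹ atm⁻¹
pCO2 = [CO2*]/KH = 28.7×10^-6 / 2.951×10^-2 = 9.72×10^-4 atm = 972 μatm

pCO2 = 972 μatm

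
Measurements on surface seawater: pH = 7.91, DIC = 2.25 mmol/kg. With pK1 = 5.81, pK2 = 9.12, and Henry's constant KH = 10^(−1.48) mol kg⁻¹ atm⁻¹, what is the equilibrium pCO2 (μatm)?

α₀ = 1 / (1 + K1/[H⁺] + K1K2/[H⁺]²) = 1 / (1 + 10^+2.10 + 10^+0.89)
   = 1 / (1 + 125.89 + 7.7625) = 1/134.66 = 0.007426
[CO2*] = α₀ × DIC = 0.007426 × 2.25 = 0.01671 mmol/kg = 16.71 μmol/kg
pCO2 = [CO2*]/KH = 1.671×10^-5 / 3.311×10^-2 = 505 μatm

pCO2 = 505 μatm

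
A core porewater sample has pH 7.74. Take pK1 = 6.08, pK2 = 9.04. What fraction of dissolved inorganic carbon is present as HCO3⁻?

α₁ = 0.933

α₁ = 1 / (1 + [H⁺]/K1 + K2/[H⁺]) = 1 / (1 + 10^-1.66 + 10^-1.30)
   = 1 / (1 + 0.021878 + 0.050119) = 1/1.0720 = 0.9328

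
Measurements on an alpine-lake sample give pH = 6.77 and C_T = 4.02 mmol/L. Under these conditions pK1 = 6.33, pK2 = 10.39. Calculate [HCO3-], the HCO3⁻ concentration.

[HCO3⁻] = 2.95 mmol/L

α₁ = 1 / (1 + [H⁺]/K1 + K2/[H⁺]) = 1 / (1 + 10^-0.44 + 10^-3.62)
   = 1 / (1 + 0.36308 + 0.00023988) = 1/1.3633 = 0.7335
[HCO3⁻] = α₁ × DIC = 0.7335 × 4.02 = 2.95 mmol/L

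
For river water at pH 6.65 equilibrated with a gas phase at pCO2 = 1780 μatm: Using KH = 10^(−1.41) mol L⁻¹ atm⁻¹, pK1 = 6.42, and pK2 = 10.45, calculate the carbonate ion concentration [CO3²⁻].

[CO3²⁻] = 0.0186 μmol/L

[CO2*] = KH · pCO2 = 10^(−1.41) × 1780×10^-6 = 6.925×10^-5 mol/L
α₀ = 1/(1 + K1/[H⁺] + K1K2/[H⁺]²) = 1/(1 + 10^+0.23 + 10^-3.57) = 0.3706
DIC = [CO2*]/α₀ = 6.925×10^-5 / 0.3706 = 0.1869 mmol/L
[CO3²⁻] = α₂·DIC; α₂ = 9.974×10^-5, so [CO3²⁻] = 9.974×10^-5 × 0.1869 = 1.86×10^-5 mmol/L = 0.0186 μmol/L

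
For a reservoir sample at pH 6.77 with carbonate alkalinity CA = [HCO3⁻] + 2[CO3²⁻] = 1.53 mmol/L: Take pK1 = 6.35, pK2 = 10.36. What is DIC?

CA = [HCO3⁻] + 2[CO3²⁻] = (α₁ + 2α₂)·DIC
At pH 6.77: [H⁺]/K1 = 10^-0.42 = 0.38019, K2/[H⁺] = 10^-3.59 = 0.00025704
α₁ = 1/(1 + 0.38019 + 0.00025704) = 1/1.3804 = 0.7244; α₂ = α₁·K2/[H⁺] = 0.0001862
α₁ + 2α₂ = 0.7248
DIC = CA / (α₁ + 2α₂) = 1.53 / 0.7248 = 2.11 mmol/L

DIC = 2.11 mmol/L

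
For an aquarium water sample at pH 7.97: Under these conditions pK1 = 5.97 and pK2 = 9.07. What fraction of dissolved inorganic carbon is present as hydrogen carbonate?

α₁ = 0.918

α₁ = 1 / (1 + [H⁺]/K1 + K2/[H⁺]) = 1 / (1 + 10^-2.00 + 10^-1.10)
   = 1 / (1 + 0.010000 + 0.079433) = 1/1.0894 = 0.9179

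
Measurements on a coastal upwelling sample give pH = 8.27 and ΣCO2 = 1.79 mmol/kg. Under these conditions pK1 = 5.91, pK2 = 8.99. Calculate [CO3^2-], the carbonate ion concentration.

α₂ = 1 / (1 + [H⁺]/K2 + [H⁺]²/(K1K2)) = 1 / (1 + 10^+0.72 + 10^-1.64)
   = 1 / (1 + 5.2481 + 0.022909) = 1/6.2710 = 0.1595
[CO3²⁻] = α₂ × DIC = 0.1595 × 1.79 = 0.285 mmol/kg

[CO3²⁻] = 0.285 mmol/kg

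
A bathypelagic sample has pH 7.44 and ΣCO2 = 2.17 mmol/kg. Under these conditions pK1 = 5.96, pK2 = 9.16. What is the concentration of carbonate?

[CO3²⁻] = 0.0393 mmol/kg

α₂ = 1 / (1 + [H⁺]/K2 + [H⁺]²/(K1K2)) = 1 / (1 + 10^+1.72 + 10^+0.24)
   = 1 / (1 + 52.481 + 1.7378) = 1/55.219 = 0.01811
[CO3²⁻] = α₂ × DIC = 0.01811 × 2.17 = 0.0393 mmol/kg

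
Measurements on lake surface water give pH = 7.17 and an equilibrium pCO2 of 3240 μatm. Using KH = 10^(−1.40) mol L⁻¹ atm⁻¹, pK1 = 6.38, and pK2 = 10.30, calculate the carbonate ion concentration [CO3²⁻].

[CO3²⁻] = 0.590 μmol/L

[CO2*] = KH · pCO2 = 10^(−1.40) × 3240×10^-6 = 1.290×10^-4 mol/L
α₀ = 1/(1 + K1/[H⁺] + K1K2/[H⁺]²) = 1/(1 + 10^+0.79 + 10^-2.34) = 0.1395
DIC = [CO2*]/α₀ = 1.290×10^-4 / 0.1395 = 0.9249 mmol/L
[CO3²⁻] = α₂·DIC; α₂ = 0.0006375, so [CO3²⁻] = 0.0006375 × 0.9249 = 0.000590 mmol/L = 0.590 μmol/L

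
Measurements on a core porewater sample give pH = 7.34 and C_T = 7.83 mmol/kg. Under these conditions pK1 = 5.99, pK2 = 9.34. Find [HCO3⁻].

α₁ = 1 / (1 + [H⁺]/K1 + K2/[H⁺]) = 1 / (1 + 10^-1.35 + 10^-2.00)
   = 1 / (1 + 0.044668 + 0.010000) = 1/1.0547 = 0.9482
[HCO3⁻] = α₁ × DIC = 0.9482 × 7.83 = 7.42 mmol/kg

[HCO3⁻] = 7.42 mmol/kg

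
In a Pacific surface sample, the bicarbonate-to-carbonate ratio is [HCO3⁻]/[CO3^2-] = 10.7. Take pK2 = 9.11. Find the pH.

pH = 8.08

From K2 = [H⁺][CO3^2-]/[HCO3⁻]:  pH = pK2 − log₁₀([HCO3⁻]/[CO3^2-])
log₁₀(10.7) = +1.029
pH = 9.11 − (+1.029) = 8.08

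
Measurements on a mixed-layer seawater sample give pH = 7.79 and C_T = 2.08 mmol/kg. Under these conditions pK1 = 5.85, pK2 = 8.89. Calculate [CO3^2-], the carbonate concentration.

α₂ = 1 / (1 + [H⁺]/K2 + [H⁺]²/(K1K2)) = 1 / (1 + 10^+1.10 + 10^-0.84)
   = 1 / (1 + 12.589 + 0.14454) = 1/13.734 = 0.07281
[CO3²⁻] = α₂ × DIC = 0.07281 × 2.08 = 0.151 mmol/kg

[CO3²⁻] = 0.151 mmol/kg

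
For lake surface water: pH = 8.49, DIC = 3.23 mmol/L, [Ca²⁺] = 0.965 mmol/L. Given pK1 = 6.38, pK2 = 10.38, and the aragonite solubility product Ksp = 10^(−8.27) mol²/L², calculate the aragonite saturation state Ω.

Ω = 7.33

α₂ = 1 / (1 + [H⁺]/K2 + [H⁺]²/(K1K2)) = 1 / (1 + 10^+1.89 + 10^-0.22)
   = 1 / (1 + 77.625 + 0.60256) = 1/79.227 = 0.01262
[CO3²⁻] = α₂ × DIC = 0.01262 × 3.23 = 0.04077 mmol/L
Ksp = 10^(−8.27) = 5.370×10^-9
Ω = [Ca²⁺][CO3²⁻]/Ksp = (0.965×10^-3)(4.077×10^-5) / 5.370×10^-9 = 7.33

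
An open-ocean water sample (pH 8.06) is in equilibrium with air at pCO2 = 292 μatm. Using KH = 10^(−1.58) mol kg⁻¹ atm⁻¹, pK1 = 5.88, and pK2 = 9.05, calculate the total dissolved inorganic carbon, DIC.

DIC = 1.29 mmol/kg

[CO2*] = KH · pCO2 = 10^(−1.58) × 292×10^-6 = 7.680×10^-6 mol/kg
α₀ = 1/(1 + K1/[H⁺] + K1K2/[H⁺]²) = 1/(1 + 10^+2.18 + 10^+1.19) = 0.005958
DIC = [CO2*]/α₀ = 7.680×10^-6 / 0.005958 = 1.29 mmol/kg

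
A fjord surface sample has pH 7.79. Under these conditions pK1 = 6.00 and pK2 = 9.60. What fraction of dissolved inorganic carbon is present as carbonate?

α₂ = 0.0150

α₂ = 1 / (1 + [H⁺]/K2 + [H⁺]²/(K1K2)) = 1 / (1 + 10^+1.81 + 10^+0.02)
   = 1 / (1 + 64.565 + 1.0471) = 1/66.613 = 0.01501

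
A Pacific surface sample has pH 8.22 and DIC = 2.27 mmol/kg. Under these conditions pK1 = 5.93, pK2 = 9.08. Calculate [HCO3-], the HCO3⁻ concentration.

[HCO3⁻] = 1.99 mmol/kg

α₁ = 1 / (1 + [H⁺]/K1 + K2/[H⁺]) = 1 / (1 + 10^-2.29 + 10^-0.86)
   = 1 / (1 + 0.0051286 + 0.13804) = 1/1.1432 = 0.8748
[HCO3⁻] = α₁ × DIC = 0.8748 × 2.27 = 1.99 mmol/kg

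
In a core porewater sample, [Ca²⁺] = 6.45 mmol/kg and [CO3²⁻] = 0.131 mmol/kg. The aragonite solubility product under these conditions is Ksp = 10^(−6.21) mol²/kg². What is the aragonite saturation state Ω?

Ksp = 10^(−6.21) = 6.166×10^-7
Ω = [Ca²⁺][CO3²⁻]/Ksp = (6.45×10^-3)(0.131×10^-3) / 6.166×10^-7 = 1.37

Ω = 1.37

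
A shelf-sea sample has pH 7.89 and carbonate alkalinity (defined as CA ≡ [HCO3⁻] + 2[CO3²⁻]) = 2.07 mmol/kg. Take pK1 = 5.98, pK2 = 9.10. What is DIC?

DIC = 1.98 mmol/kg

CA = [HCO3⁻] + 2[CO3²⁻] = (α₁ + 2α₂)·DIC
At pH 7.89: [H⁺]/K1 = 10^-1.91 = 0.012303, K2/[H⁺] = 10^-1.21 = 0.061660
α₁ = 1/(1 + 0.012303 + 0.061660) = 1/1.0740 = 0.9311; α₂ = α₁·K2/[H⁺] = 0.05741
α₁ + 2α₂ = 1.0460
DIC = CA / (α₁ + 2α₂) = 2.07 / 1.0460 = 1.98 mmol/kg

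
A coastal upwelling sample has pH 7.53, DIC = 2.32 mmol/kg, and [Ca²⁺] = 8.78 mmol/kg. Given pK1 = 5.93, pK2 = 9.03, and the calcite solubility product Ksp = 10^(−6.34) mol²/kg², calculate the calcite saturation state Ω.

Ω = 1.33

α₂ = 1 / (1 + [H⁺]/K2 + [H⁺]²/(K1K2)) = 1 / (1 + 10^+1.50 + 10^-0.10)
   = 1 / (1 + 31.623 + 0.79433) = 1/33.417 = 0.02992
[CO3²⁻] = α₂ × DIC = 0.02992 × 2.32 = 0.06943 mmol/kg
Ksp = 10^(−6.34) = 4.571×10^-7
Ω = [Ca²⁺][CO3²⁻]/Ksp = (8.78×10^-3)(6.943×10^-5) / 4.571×10^-7 = 1.33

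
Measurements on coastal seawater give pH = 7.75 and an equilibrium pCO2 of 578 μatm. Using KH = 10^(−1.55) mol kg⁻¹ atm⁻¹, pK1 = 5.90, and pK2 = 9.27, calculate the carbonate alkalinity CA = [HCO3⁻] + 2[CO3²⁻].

CA = 1.22 mmol/kg

[CO2*] = KH · pCO2 = 10^(−1.55) × 578×10^-6 = 1.629×10^-5 mol/kg
α₀ = 1/(1 + K1/[H⁺] + K1K2/[H⁺]²) = 1/(1 + 10^+1.85 + 10^+0.33) = 0.01353
DIC = [CO2*]/α₀ = 1.629×10^-5 / 0.01353 = 1.204 mmol/kg
CA = (α₁ + 2α₂)·DIC = (0.9576 + 2×0.02892) × 1.204 = 1.22 mmol/kg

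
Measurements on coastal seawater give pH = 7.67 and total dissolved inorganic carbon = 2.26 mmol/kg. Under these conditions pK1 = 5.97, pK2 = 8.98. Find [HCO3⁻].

[HCO3⁻] = 2.11 mmol/kg

α₁ = 1 / (1 + [H⁺]/K1 + K2/[H⁺]) = 1 / (1 + 10^-1.70 + 10^-1.31)
   = 1 / (1 + 0.019953 + 0.048978) = 1/1.0689 = 0.9355
[HCO3⁻] = α₁ × DIC = 0.9355 × 2.26 = 2.11 mmol/kg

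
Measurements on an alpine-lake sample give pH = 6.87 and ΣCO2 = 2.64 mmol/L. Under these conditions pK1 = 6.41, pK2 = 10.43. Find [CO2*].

α₀ = 1 / (1 + K1/[H⁺] + K1K2/[H⁺]²) = 1 / (1 + 10^+0.46 + 10^-3.10)
   = 1 / (1 + 2.8840 + 0.00079433) = 1/3.8848 = 0.2574
[CO2*] = α₀ × DIC = 0.2574 × 2.64 = 0.680 mmol/L

[CO2*] = 0.680 mmol/L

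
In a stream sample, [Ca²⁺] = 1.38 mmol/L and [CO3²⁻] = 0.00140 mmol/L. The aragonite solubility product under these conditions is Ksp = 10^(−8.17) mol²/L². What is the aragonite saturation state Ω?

Ksp = 10^(−8.17) = 6.761×10^-9
Ω = [Ca²⁺][CO3²⁻]/Ksp = (1.38×10^-3)(0.00140×10^-3) / 6.761×10^-9 = 0.286

Ω = 0.286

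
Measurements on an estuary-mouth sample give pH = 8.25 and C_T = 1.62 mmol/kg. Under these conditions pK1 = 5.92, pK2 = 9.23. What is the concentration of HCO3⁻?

α₁ = 1 / (1 + [H⁺]/K1 + K2/[H⁺]) = 1 / (1 + 10^-2.33 + 10^-0.98)
   = 1 / (1 + 0.0046774 + 0.10471) = 1/1.1094 = 0.9014
[HCO3⁻] = α₁ × DIC = 0.9014 × 1.62 = 1.46 mmol/kg

[HCO3⁻] = 1.46 mmol/kg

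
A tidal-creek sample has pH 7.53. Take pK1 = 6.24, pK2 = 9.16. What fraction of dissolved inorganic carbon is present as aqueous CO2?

α₀ = 0.0477

α₀ = 1 / (1 + K1/[H⁺] + K1K2/[H⁺]²) = 1 / (1 + 10^+1.29 + 10^-0.34)
   = 1 / (1 + 19.498 + 0.45709) = 1/20.956 = 0.04772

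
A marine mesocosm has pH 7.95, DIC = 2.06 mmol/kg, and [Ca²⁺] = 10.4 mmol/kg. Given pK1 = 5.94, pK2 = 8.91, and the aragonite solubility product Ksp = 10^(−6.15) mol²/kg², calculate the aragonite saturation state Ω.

α₂ = 1 / (1 + [H⁺]/K2 + [H⁺]²/(K1K2)) = 1 / (1 + 10^+0.96 + 10^-1.05)
   = 1 / (1 + 9.1201 + 0.089125) = 1/10.209 = 0.09795
[CO3²⁻] = α₂ × DIC = 0.09795 × 2.06 = 0.2018 mmol/kg
Ksp = 10^(−6.15) = 7.079×10^-7
Ω = [Ca²⁺][CO3²⁻]/Ksp = (10.4×10^-3)(2.018×10^-4) / 7.079×10^-7 = 2.96

Ω = 2.96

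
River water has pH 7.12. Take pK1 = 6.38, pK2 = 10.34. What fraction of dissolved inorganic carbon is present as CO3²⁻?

α₂ = 1 / (1 + [H⁺]/K2 + [H⁺]²/(K1K2)) = 1 / (1 + 10^+3.22 + 10^+2.48)
   = 1 / (1 + 1659.6 + 302.00) = 1/1962.6 = 0.0005095

α₂ = 0.000510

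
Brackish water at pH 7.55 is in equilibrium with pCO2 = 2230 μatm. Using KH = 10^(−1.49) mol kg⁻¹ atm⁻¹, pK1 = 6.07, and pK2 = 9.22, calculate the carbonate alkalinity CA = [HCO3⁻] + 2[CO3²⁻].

CA = 2.27 mmol/kg

[CO2*] = KH · pCO2 = 10^(−1.49) × 2230×10^-6 = 7.216×10^-5 mol/kg
α₀ = 1/(1 + K1/[H⁺] + K1K2/[H⁺]²) = 1/(1 + 10^+1.48 + 10^-0.19) = 0.03140
DIC = [CO2*]/α₀ = 7.216×10^-5 / 0.03140 = 2.298 mmol/kg
CA = (α₁ + 2α₂)·DIC = (0.9483 + 2×0.02027) × 2.298 = 2.27 mmol/kg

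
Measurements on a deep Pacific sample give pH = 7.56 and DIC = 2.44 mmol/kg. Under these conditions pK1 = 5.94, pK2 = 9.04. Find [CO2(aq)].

α₀ = 1 / (1 + K1/[H⁺] + K1K2/[H⁺]²) = 1 / (1 + 10^+1.62 + 10^+0.14)
   = 1 / (1 + 41.687 + 1.3804) = 1/44.067 = 0.02269
[CO2*] = α₀ × DIC = 0.02269 × 2.44 = 0.0554 mmol/kg

[CO2*] = 0.0554 mmol/kg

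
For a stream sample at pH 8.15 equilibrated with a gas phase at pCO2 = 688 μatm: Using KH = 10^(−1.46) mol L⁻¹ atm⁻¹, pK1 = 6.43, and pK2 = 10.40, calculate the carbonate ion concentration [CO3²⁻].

[CO3²⁻] = 7.04 μmol/L

[CO2*] = KH · pCO2 = 10^(−1.46) × 688×10^-6 = 2.386×10^-5 mol/L
α₀ = 1/(1 + K1/[H⁺] + K1K2/[H⁺]²) = 1/(1 + 10^+1.72 + 10^-0.53) = 0.01860
DIC = [CO2*]/α₀ = 2.386×10^-5 / 0.01860 = 1.283 mmol/L
[CO3²⁻] = α₂·DIC; α₂ = 0.005488, so [CO3²⁻] = 0.005488 × 1.283 = 0.00704 mmol/L = 7.04 μmol/L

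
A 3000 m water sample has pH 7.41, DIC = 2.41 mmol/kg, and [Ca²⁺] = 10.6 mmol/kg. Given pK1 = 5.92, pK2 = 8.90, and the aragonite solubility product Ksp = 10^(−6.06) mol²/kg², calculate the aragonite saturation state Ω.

Ω = 0.891

α₂ = 1 / (1 + [H⁺]/K2 + [H⁺]²/(K1K2)) = 1 / (1 + 10^+1.49 + 10^+0.00)
   = 1 / (1 + 30.903 + 1.0000) = 1/32.903 = 0.03039
[CO3²⁻] = α₂ × DIC = 0.03039 × 2.41 = 0.07325 mmol/kg
Ksp = 10^(−6.06) = 8.710×10^-7
Ω = [Ca²⁺][CO3²⁻]/Ksp = (10.6×10^-3)(7.325×10^-5) / 8.710×10^-7 = 0.891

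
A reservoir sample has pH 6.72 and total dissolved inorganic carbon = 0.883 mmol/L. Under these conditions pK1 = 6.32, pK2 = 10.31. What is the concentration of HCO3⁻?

α₁ = 1 / (1 + [H⁺]/K1 + K2/[H⁺]) = 1 / (1 + 10^-0.40 + 10^-3.59)
   = 1 / (1 + 0.39811 + 0.00025704) = 1/1.3984 = 0.7151
[HCO3⁻] = α₁ × DIC = 0.7151 × 0.883 = 0.631 mmol/L

[HCO3⁻] = 0.631 mmol/L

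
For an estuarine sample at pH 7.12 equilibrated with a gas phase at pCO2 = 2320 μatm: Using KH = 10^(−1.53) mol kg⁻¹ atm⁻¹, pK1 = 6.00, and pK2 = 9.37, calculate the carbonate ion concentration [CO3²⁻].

[CO3²⁻] = 5.08 μmol/kg

[CO2*] = KH · pCO2 = 10^(−1.53) × 2320×10^-6 = 6.847×10^-5 mol/kg
α₀ = 1/(1 + K1/[H⁺] + K1K2/[H⁺]²) = 1/(1 + 10^+1.12 + 10^-1.13) = 0.07014
DIC = [CO2*]/α₀ = 6.847×10^-5 / 0.07014 = 0.9761 mmol/kg
[CO3²⁻] = α₂·DIC; α₂ = 0.005200, so [CO3²⁻] = 0.005200 × 0.9761 = 0.00508 mmol/kg = 5.08 μmol/kg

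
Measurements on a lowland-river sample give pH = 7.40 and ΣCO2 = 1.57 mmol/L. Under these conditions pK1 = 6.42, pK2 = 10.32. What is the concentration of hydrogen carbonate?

[HCO3⁻] = 1.42 mmol/L

α₁ = 1 / (1 + [H⁺]/K1 + K2/[H⁺]) = 1 / (1 + 10^-0.98 + 10^-2.92)
   = 1 / (1 + 0.10471 + 0.0012023) = 1/1.1059 = 0.9042
[HCO3⁻] = α₁ × DIC = 0.9042 × 1.57 = 1.42 mmol/L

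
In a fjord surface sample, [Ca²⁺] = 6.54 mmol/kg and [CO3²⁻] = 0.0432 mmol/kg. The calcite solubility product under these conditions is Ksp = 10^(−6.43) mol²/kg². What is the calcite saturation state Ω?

Ω = 0.760

Ksp = 10^(−6.43) = 3.715×10^-7
Ω = [Ca²⁺][CO3²⁻]/Ksp = (6.54×10^-3)(0.0432×10^-3) / 3.715×10^-7 = 0.760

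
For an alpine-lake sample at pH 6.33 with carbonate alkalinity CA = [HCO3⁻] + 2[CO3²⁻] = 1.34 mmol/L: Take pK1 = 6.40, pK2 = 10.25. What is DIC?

DIC = 2.91 mmol/L

CA = [HCO3⁻] + 2[CO3²⁻] = (α₁ + 2α₂)·DIC
At pH 6.33: [H⁺]/K1 = 10^0.07 = 1.1749, K2/[H⁺] = 10^-3.92 = 0.00012023
α₁ = 1/(1 + 1.1749 + 0.00012023) = 1/2.1750 = 0.4598; α₂ = α₁·K2/[H⁺] = 5.528×10^-5
α₁ + 2α₂ = 0.4599
DIC = CA / (α₁ + 2α₂) = 1.34 / 0.4599 = 2.91 mmol/L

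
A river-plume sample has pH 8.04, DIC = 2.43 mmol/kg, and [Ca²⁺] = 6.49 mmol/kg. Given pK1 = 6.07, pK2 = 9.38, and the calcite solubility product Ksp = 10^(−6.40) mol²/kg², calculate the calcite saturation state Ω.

α₂ = 1 / (1 + [H⁺]/K2 + [H⁺]²/(K1K2)) = 1 / (1 + 10^+1.34 + 10^-0.63)
   = 1 / (1 + 21.878 + 0.23442) = 1/23.112 = 0.04327
[CO3²⁻] = α₂ × DIC = 0.04327 × 2.43 = 0.1051 mmol/kg
Ksp = 10^(−6.40) = 3.981×10^-7
Ω = [Ca²⁺][CO3²⁻]/Ksp = (6.49×10^-3)(1.051×10^-4) / 3.981×10^-7 = 1.71

Ω = 1.71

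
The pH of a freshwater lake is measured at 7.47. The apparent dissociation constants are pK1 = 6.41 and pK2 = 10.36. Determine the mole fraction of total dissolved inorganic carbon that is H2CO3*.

α₀ = 1 / (1 + K1/[H⁺] + K1K2/[H⁺]²) = 1 / (1 + 10^+1.06 + 10^-1.83)
   = 1 / (1 + 11.482 + 0.014791) = 1/12.496 = 0.08002

α₀ = 0.0800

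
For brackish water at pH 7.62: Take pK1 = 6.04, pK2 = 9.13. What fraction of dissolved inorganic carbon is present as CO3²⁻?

α₂ = 1 / (1 + [H⁺]/K2 + [H⁺]²/(K1K2)) = 1 / (1 + 10^+1.51 + 10^-0.07)
   = 1 / (1 + 32.359 + 0.85114) = 1/34.211 = 0.02923

α₂ = 0.0292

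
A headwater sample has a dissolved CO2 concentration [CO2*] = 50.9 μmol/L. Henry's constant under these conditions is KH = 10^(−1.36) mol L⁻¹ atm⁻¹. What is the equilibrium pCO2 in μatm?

pCO2 = 1170 μatm

KH = 10^(−1.36) = 4.365×10^-2 mol L⁻¹ atm⁻¹
pCO2 = [CO2*]/KH = 50.9×10^-6 / 4.365×10^-2 = 1.17×10^-3 atm = 1170 μatm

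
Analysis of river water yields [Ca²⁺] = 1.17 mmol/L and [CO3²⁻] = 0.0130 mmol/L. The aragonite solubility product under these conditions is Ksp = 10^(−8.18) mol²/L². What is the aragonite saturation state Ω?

Ksp = 10^(−8.18) = 6.607×10^-9
Ω = [Ca²⁺][CO3²⁻]/Ksp = (1.17×10^-3)(0.0130×10^-3) / 6.607×10^-9 = 2.30

Ω = 2.30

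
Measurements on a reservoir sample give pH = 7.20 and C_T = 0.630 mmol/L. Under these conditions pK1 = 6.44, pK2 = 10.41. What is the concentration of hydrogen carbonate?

α₁ = 1 / (1 + [H⁺]/K1 + K2/[H⁺]) = 1 / (1 + 10^-0.76 + 10^-3.21)
   = 1 / (1 + 0.17378 + 0.00061660) = 1/1.1744 = 0.8515
[HCO3⁻] = α₁ × DIC = 0.8515 × 0.630 = 0.536 mmol/L

[HCO3⁻] = 0.536 mmol/L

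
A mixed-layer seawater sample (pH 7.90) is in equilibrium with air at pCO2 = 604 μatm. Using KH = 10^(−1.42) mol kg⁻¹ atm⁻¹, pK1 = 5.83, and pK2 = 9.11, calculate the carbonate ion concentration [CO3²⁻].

[CO3²⁻] = 0.166 mmol/kg

[CO2*] = KH · pCO2 = 10^(−1.42) × 604×10^-6 = 2.296×10^-5 mol/kg
α₀ = 1/(1 + K1/[H⁺] + K1K2/[H⁺]²) = 1/(1 + 10^+2.07 + 10^+0.86) = 0.007953
DIC = [CO2*]/α₀ = 2.296×10^-5 / 0.007953 = 2.887 mmol/kg
[CO3²⁻] = α₂·DIC; α₂ = 0.05762, so [CO3²⁻] = 0.05762 × 2.887 = 0.166 mmol/kg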